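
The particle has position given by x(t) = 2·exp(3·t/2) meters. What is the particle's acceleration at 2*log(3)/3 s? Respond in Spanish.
Debemos derivar nuestra ecuación de la posición x(t) = 2·exp(3·t/2) 2 veces. Derivando la posición, obtenemos la velocidad: v(t) = 3·exp(3·t/2). Tomando d/dt de v(t), encontramos a(t) = 9·exp(3·t/2)/2. De la ecuación de la aceleración a(t) = 9·exp(3·t/2)/2, sustituimos t = 2*log(3)/3 para obtener a = 27/2.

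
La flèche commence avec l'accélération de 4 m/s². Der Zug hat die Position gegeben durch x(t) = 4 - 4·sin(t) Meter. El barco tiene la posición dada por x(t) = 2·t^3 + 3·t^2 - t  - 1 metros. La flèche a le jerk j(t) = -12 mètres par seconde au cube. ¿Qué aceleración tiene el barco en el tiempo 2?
Para resolver esto, necesitamos tomar 2 derivadas de nuestra ecuación de la posición x(t) = 2·t^3 + 3·t^2 - t - 1. Tomando d/dt de x(t), encontramos v(t) = 6·t^2 + 6·t - 1. La derivada de la velocidad da la aceleración: a(t) = 12·t + 6. Usando a(t) = 12·t + 6 y sustituyendo t = 2, encontramos a = 30.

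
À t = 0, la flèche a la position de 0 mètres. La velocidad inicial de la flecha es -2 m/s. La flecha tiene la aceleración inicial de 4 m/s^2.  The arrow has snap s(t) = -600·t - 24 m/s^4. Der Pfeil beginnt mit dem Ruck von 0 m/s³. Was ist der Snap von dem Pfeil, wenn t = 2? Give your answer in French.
De l'équation du snap s(t) = -600·t - 24, nous substituons t = 2 pour obtenir s = -1224.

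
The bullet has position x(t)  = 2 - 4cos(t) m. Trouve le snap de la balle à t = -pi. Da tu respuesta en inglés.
To solve this, we need to take 4 derivatives of our position equation x(t) = 2 - 4·cos(t). Taking d/dt of x(t), we find v(t) = 4·sin(t). The derivative of velocity gives acceleration: a(t) = 4·cos(t). Differentiating acceleration, we get jerk: j(t) = -4·sin(t). The derivative of jerk gives snap: s(t) = -4·cos(t). From the given snap equation s(t) = -4·cos(t), we substitute t = -pi to get s = 4.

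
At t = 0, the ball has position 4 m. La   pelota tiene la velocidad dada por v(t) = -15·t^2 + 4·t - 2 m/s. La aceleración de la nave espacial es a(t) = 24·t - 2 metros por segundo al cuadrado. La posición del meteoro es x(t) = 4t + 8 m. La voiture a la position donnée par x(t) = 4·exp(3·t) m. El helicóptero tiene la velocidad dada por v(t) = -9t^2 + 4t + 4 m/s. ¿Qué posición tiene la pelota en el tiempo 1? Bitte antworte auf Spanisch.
Partiendo de la velocidad v(t) = -15·t^2 + 4·t - 2, tomamos 1 integral. Tomando ∫v(t)dt y aplicando x(0) = 4, encontramos x(t) = -5·t^3 + 2·t^2 - 2·t + 4. De la ecuación de la posición x(t) = -5·t^3 + 2·t^2 - 2·t + 4, sustituimos t = 1 para obtener x = -1.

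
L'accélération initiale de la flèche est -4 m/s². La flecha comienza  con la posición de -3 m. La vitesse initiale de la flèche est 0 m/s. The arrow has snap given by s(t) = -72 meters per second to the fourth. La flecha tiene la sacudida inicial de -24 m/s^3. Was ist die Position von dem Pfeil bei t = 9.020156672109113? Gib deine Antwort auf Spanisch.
Necesitamos integrar nuestra ecuación del snap s(t) = -72 4 veces. Tomando ∫s(t)dt y aplicando j(0) = -24, encontramos j(t) = -72·t - 24. La antiderivada de la sacudida, con a(0) = -4, da la aceleración: a(t) = -36·t^2 - 24·t - 4. La integral de la aceleración es la velocidad. Usando v(0) = 0, obtenemos v(t) = 4·t·(-3·t^2 - 3·t - 1). La integral de la velocidad es la posición. Usando x(0) = -3, obtenemos x(t) = -3·t^4 - 4·t^3 - 2·t^2 - 3. Usando x(t) = -3·t^4 - 4·t^3 - 2·t^2 - 3 y sustituyendo t = 9.020156672109113, encontramos x = -22961.2864757769.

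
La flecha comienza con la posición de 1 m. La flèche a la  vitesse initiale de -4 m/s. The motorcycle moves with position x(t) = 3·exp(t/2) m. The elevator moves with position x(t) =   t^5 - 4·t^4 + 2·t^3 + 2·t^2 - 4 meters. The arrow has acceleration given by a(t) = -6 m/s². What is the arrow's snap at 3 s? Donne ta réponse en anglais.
Starting from acceleration a(t) = -6, we take 2 derivatives. The derivative of acceleration gives jerk: j(t) = 0. Differentiating jerk, we get snap: s(t) = 0. We have snap s(t) = 0. Substituting t = 3: s(3) = 0.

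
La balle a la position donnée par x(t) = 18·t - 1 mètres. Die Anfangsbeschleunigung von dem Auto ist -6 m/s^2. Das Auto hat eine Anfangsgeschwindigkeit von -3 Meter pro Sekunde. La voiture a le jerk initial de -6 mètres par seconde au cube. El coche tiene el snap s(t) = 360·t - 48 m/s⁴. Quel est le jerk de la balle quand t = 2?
En partant de la position x(t) = 18·t - 1, nous prenons 3 dérivées. En dérivant la position, nous obtenons la vitesse: v(t) = 18. La dérivée de la vitesse donne l'accélération: a(t) = 0. En prenant d/dt de a(t), nous trouvons j(t) = 0. En utilisant j(t) = 0 et en substituant t = 2, nous trouvons j = 0.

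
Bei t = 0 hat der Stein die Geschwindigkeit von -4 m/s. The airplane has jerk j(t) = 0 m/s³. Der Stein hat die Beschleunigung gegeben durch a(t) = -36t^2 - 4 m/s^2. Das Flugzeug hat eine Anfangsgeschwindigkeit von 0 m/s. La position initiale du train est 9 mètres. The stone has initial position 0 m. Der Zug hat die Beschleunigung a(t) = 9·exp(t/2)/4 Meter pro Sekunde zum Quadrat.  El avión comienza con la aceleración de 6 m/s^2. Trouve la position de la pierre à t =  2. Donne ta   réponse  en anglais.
Starting from acceleration a(t) = -36·t^2 - 4, we take 2 antiderivatives. The antiderivative of acceleration is velocity. Using v(0) = -4, we get v(t) = -12·t^3 - 4·t - 4. The integral of velocity is position. Using x(0) = 0, we get x(t) = -3·t^4 - 2·t^2 - 4·t. From the given position equation x(t) = -3·t^4 - 2·t^2 - 4·t, we substitute t = 2 to get x = -64.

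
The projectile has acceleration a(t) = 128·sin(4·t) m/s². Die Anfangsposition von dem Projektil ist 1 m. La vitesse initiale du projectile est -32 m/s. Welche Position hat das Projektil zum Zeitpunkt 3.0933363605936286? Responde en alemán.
Ausgehend von der Beschleunigung a(t) = 128·sin(4·t), nehmen wir 2 Integrale. Die Stammfunktion von der Beschleunigung, mit v(0) = -32, ergibt die Geschwindigkeit: v(t) = -32·cos(4·t). Durch Integration von der Geschwindigkeit und Verwendung der Anfangsbedingung x(0) = 1, erhalten wir x(t) = 1 - 8·sin(4·t). Mit x(t) = 1 - 8·sin(4·t) und Einsetzen von t = 3.0933363605936286, finden wir x = 2.53463006368115.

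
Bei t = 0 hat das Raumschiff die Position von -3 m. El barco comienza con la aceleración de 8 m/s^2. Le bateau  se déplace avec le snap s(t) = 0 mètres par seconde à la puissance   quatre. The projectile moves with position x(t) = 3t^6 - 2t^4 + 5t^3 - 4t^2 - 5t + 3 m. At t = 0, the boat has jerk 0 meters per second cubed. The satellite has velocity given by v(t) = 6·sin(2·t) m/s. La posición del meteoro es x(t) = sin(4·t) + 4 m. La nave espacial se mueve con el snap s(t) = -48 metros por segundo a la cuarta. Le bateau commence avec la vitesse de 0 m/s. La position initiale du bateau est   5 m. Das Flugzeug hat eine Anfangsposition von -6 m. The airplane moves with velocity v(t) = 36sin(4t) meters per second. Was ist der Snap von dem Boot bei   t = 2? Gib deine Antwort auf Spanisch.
Tenemos el snap s(t) = 0. Sustituyendo t = 2: s(2) = 0.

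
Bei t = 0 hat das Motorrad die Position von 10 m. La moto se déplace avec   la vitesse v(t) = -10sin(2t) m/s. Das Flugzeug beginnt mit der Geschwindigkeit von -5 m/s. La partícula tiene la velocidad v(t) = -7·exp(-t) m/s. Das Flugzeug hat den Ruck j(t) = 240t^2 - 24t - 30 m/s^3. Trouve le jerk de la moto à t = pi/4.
Nous devons dériver notre équation de la vitesse v(t) = -10·sin(2·t) 2 fois. En prenant d/dt de v(t), nous trouvons a(t) = -20·cos(2·t). En prenant d/dt de a(t), nous trouvons j(t) = 40·sin(2·t). De l'équation du jerk j(t) = 40·sin(2·t), nous substituons t = pi/4 pour obtenir j = 40.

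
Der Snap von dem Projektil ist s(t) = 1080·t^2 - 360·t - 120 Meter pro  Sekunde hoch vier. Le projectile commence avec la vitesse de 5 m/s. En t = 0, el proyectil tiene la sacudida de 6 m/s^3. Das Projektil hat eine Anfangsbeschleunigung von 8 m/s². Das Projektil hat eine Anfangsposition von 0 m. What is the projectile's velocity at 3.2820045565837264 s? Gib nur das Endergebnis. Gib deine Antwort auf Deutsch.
v(3.2820045565837264) = 4470.51287809250.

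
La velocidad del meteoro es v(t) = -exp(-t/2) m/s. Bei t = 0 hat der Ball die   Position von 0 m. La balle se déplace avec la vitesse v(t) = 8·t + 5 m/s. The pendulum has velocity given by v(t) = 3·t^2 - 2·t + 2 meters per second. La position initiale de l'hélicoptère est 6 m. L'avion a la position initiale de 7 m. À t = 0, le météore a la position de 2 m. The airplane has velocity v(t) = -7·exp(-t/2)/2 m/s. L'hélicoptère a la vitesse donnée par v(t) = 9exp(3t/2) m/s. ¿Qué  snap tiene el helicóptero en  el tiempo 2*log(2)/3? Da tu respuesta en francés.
Pour résoudre ceci, nous devons prendre 3 dérivées de notre équation de la vitesse v(t) = 9·exp(3·t/2). En prenant d/dt de v(t), nous trouvons a(t) = 27·exp(3·t/2)/2. En dérivant l'accélération, nous obtenons le jerk: j(t) = 81·exp(3·t/2)/4. La dérivée du jerk donne le snap: s(t) = 243·exp(3·t/2)/8. Nous avons le snap s(t) = 243·exp(3·t/2)/8. En substituant t = 2*log(2)/3: s(2*log(2)/3) = 243/4.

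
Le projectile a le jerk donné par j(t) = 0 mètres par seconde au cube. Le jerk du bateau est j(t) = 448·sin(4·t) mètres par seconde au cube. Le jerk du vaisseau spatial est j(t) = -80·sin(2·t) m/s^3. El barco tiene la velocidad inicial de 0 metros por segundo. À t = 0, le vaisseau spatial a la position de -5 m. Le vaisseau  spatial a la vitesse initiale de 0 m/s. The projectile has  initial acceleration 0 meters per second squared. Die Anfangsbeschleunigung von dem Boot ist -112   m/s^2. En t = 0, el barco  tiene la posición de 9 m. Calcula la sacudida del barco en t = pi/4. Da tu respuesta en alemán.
Aus der Gleichung für den Ruck j(t) = 448·sin(4·t), setzen wir t = pi/4 ein und erhalten j = 0.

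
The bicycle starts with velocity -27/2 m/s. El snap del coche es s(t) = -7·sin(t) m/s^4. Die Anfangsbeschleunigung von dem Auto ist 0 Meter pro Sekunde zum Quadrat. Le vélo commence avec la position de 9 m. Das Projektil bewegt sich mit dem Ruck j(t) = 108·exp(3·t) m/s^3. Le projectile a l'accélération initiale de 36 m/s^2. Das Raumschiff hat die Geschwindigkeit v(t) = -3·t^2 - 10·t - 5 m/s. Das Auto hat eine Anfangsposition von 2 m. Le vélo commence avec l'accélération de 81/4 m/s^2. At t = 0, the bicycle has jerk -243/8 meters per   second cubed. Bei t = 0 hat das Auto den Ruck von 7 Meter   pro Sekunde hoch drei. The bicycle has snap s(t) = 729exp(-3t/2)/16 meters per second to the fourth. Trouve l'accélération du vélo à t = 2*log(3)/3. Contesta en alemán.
Wir müssen das Integral unserer Gleichung für den Snap s(t) = 729·exp(-3·t/2)/16 2-mal finden. Mit ∫s(t)dt und Anwendung von j(0) = -243/8, finden wir j(t) = -243·exp(-3·t/2)/8. Mit ∫j(t)dt und Anwendung von a(0) = 81/4, finden wir a(t) = 81·exp(-3·t/2)/4. Mit a(t) = 81·exp(-3·t/2)/4 und Einsetzen von t = 2*log(3)/3, finden wir a = 27/4.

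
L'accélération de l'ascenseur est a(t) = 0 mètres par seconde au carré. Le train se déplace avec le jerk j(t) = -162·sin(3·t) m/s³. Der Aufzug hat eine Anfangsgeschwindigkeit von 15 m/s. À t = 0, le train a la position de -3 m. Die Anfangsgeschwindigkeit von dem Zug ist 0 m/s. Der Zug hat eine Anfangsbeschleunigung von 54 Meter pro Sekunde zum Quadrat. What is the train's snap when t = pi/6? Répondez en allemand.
Um dies zu lösen, müssen wir 1 Ableitung unserer Gleichung für den Ruck j(t) = -162·sin(3·t) nehmen. Durch Ableiten von dem Ruck erhalten wir den Snap: s(t) = -486·cos(3·t). Aus der Gleichung für den Snap s(t) = -486·cos(3·t), setzen wir t = pi/6 ein und erhalten s = 0.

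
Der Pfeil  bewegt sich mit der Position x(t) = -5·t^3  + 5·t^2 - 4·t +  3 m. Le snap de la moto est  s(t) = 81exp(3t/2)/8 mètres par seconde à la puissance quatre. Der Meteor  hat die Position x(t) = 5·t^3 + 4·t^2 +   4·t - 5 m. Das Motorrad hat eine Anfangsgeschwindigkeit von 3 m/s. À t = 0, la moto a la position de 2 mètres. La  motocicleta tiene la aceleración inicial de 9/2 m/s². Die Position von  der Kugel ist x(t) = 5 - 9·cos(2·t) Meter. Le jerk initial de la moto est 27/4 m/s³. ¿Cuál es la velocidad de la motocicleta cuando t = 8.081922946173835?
Partiendo del snap s(t) = 81·exp(3·t/2)/8, tomamos 3 antiderivadas. Tomando ∫s(t)dt y aplicando j(0) = 27/4, encontramos j(t) = 27·exp(3·t/2)/4. La antiderivada de la sacudida, con a(0) = 9/2, da la aceleración: a(t) = 9·exp(3·t/2)/2. Integrando la aceleración y usando la condición inicial v(0) = 3, obtenemos v(t) = 3·exp(3·t/2). De la ecuación de la velocidad v(t) = 3·exp(3·t/2), sustituimos t = 8.081922946173835 para obtener v = 552106.757555834.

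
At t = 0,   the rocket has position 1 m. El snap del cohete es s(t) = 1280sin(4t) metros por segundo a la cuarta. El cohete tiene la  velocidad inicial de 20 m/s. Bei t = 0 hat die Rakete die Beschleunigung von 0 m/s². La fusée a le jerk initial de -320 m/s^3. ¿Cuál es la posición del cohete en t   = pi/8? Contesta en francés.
En partant du snap s(t) = 1280·sin(4·t), nous prenons 4 primitives. En prenant ∫s(t)dt et en appliquant j(0) = -320, nous trouvons j(t) = -320·cos(4·t). En intégrant le jerk et en utilisant la condition initiale a(0) = 0, nous obtenons a(t) = -80·sin(4·t). L'intégrale de l'accélération est la vitesse. En utilisant v(0) = 20, nous obtenons v(t) = 20·cos(4·t). En prenant ∫v(t)dt et en appliquant x(0) = 1, nous trouvons x(t) = 5·sin(4·t) + 1. De l'équation de la position x(t) = 5·sin(4·t) + 1, nous substituons t = pi/8 pour obtenir x = 6.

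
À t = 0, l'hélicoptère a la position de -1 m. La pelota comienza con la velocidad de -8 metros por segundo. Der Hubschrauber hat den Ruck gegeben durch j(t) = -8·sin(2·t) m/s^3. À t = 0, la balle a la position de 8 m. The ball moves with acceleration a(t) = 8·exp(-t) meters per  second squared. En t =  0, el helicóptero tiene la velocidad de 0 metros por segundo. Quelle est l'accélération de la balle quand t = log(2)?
Nous avons l'accélération a(t) = 8·exp(-t). En substituant t = log(2): a(log(2)) = 4.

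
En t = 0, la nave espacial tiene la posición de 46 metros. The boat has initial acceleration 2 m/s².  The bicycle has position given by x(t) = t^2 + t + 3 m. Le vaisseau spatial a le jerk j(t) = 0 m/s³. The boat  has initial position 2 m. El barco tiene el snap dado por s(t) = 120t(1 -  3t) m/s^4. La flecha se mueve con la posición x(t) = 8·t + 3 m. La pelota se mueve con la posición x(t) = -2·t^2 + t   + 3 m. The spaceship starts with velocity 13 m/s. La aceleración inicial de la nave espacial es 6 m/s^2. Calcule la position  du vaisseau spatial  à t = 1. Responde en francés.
Nous devons trouver la primitive de notre équation du jerk j(t) = 0 3 fois. L'intégrale du jerk est l'accélération. En utilisant a(0) = 6, nous obtenons a(t) = 6. La primitive de l'accélération est la vitesse. En utilisant v(0) = 13, nous obtenons v(t) = 6·t + 13. L'intégrale de la vitesse est la position. En utilisant x(0) = 46, nous obtenons x(t) = 3·t^2 + 13·t + 46. De l'équation de la position x(t) = 3·t^2 + 13·t + 46, nous substituons t = 1 pour obtenir x = 62.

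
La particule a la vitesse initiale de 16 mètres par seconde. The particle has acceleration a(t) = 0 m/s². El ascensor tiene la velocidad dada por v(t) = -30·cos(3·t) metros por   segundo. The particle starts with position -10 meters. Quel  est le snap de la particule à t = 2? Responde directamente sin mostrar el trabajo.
La réponse est 0.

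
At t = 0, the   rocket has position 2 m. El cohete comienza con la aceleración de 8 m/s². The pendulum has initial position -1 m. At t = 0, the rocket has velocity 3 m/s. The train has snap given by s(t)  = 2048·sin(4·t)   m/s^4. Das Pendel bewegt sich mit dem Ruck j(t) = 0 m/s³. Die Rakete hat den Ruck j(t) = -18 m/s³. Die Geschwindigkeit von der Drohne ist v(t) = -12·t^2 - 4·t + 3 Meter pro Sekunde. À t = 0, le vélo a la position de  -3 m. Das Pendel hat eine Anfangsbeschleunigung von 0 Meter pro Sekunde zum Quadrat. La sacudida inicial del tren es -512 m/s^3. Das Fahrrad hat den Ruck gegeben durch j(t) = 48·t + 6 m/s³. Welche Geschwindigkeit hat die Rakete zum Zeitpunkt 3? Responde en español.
Debemos encontrar la antiderivada de nuestra ecuación de la sacudida j(t) = -18 2 veces. La integral de la sacudida, con a(0) = 8, da la aceleración: a(t) = 8 - 18·t. La antiderivada de la aceleración, con v(0) = 3, da la velocidad: v(t) = -9·t^2 + 8·t + 3. De la ecuación de la velocidad v(t) = -9·t^2 + 8·t + 3, sustituimos t = 3 para obtener v = -54.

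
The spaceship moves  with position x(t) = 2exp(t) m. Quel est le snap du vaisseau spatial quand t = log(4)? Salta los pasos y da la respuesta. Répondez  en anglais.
The answer is 8.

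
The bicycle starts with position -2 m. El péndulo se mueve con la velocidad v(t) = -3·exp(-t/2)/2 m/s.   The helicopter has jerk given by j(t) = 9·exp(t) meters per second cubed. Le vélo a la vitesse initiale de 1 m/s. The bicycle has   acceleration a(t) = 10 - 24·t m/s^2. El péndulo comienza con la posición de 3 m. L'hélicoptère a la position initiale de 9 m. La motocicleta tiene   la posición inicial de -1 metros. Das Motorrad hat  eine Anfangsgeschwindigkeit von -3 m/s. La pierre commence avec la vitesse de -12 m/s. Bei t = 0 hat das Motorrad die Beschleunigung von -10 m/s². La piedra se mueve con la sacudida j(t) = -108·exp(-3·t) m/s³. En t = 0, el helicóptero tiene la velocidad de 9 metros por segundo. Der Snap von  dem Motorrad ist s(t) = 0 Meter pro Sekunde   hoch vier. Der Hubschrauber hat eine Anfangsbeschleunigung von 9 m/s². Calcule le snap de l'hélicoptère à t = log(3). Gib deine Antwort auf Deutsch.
Um dies zu lösen, müssen wir 1 Ableitung unserer Gleichung für den Ruck j(t) = 9·exp(t) nehmen. Mit d/dt von j(t) finden wir s(t) = 9·exp(t). Wir haben den Snap s(t) = 9·exp(t). Durch Einsetzen von t = log(3): s(log(3)) = 27.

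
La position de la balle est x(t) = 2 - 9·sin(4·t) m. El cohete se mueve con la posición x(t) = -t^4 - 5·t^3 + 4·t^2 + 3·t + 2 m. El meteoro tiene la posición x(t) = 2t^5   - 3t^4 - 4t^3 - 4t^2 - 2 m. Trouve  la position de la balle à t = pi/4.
En utilisant x(t) = 2 - 9·sin(4·t) et en substituant t = pi/4, nous trouvons x = 2.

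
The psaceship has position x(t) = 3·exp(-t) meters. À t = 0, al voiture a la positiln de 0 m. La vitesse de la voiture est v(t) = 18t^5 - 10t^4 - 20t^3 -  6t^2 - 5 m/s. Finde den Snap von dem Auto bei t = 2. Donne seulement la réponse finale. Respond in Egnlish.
s(2) = 3720.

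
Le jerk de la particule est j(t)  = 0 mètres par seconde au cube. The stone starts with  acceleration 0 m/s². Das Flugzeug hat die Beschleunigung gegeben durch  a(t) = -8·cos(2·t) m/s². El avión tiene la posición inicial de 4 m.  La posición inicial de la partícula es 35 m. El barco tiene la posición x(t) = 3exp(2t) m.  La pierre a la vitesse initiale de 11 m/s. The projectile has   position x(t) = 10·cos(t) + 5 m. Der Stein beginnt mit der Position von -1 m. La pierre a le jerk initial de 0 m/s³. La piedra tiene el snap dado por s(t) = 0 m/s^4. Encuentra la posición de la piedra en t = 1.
Para resolver esto, necesitamos tomar 4 integrales de nuestra ecuación del snap s(t) = 0. La integral del snap es la sacudida. Usando j(0) = 0, obtenemos j(t) = 0. La integral de la sacudida es la aceleración. Usando a(0) = 0, obtenemos a(t) = 0. Integrando la aceleración y usando la condición inicial v(0) = 11, obtenemos v(t) = 11. Integrando la velocidad y usando la condición inicial x(0) = -1, obtenemos x(t) = 11·t - 1. De la ecuación de la posición x(t) = 11·t - 1, sustituimos t = 1 para obtener x = 10.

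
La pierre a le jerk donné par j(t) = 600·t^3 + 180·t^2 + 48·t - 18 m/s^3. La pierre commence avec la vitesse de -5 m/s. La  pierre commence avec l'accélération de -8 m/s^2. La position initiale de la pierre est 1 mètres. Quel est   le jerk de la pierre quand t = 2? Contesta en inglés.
Using j(t) = 600·t^3 + 180·t^2 + 48·t - 18 and substituting t = 2, we find j = 5598.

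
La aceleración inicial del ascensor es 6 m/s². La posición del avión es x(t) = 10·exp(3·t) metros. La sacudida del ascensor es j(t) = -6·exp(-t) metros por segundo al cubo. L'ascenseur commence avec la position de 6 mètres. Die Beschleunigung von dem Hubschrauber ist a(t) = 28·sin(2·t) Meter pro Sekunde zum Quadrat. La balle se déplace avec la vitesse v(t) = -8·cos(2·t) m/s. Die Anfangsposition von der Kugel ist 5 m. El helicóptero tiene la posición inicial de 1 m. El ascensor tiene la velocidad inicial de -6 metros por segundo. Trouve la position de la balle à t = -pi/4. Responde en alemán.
Wir müssen die Stammfunktion unserer Gleichung für die Geschwindigkeit v(t) = -8·cos(2·t) 1-mal finden. Die Stammfunktion von der Geschwindigkeit, mit x(0) = 5, ergibt die Position: x(t) = 5 - 4·sin(2·t). Wir haben die Position x(t) = 5 - 4·sin(2·t). Durch Einsetzen von t = -pi/4: x(-pi/4) = 9.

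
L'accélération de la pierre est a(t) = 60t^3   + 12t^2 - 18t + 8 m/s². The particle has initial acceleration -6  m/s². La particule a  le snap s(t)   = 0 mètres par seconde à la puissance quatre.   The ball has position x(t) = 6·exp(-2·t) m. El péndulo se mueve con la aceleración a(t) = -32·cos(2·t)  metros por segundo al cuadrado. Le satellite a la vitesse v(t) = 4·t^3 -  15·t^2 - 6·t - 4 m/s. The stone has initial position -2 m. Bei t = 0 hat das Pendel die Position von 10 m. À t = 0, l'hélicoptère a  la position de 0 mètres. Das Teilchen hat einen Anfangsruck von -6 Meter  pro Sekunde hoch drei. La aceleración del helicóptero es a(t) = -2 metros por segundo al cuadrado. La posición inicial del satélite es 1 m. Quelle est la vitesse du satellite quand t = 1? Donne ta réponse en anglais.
We have velocity v(t) = 4·t^3 - 15·t^2 - 6·t - 4. Substituting t = 1: v(1) = -21.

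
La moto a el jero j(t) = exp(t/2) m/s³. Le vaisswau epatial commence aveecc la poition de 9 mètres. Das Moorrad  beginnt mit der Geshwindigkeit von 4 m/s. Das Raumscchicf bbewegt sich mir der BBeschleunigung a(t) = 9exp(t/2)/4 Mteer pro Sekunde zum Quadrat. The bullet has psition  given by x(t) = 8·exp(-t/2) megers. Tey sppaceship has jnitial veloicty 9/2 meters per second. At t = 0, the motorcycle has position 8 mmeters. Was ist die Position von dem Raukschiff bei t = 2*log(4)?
Wir müssen das Integral unserer Gleichung für die Beschleunigung a(t) = 9·exp(t/2)/4 2-mal finden. Die Stammfunktion von der Beschleunigung, mit v(0) = 9/2, ergibt die Geschwindigkeit: v(t) = 9·exp(t/2)/2. Durch Integration von der Geschwindigkeit und Verwendung der Anfangsbedingung x(0) = 9, erhalten wir x(t) = 9·exp(t/2). Aus der Gleichung für die Position x(t) = 9·exp(t/2), setzen wir t = 2*log(4) ein und erhalten x = 36.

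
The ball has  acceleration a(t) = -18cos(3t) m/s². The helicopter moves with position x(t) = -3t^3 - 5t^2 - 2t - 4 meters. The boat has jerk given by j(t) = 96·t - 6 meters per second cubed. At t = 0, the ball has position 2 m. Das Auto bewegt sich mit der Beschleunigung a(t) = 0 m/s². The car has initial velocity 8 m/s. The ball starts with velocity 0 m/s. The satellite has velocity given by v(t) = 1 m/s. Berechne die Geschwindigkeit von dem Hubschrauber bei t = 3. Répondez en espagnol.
Para resolver esto, necesitamos tomar 1 derivada de nuestra ecuación de la posición x(t) = -3·t^3 - 5·t^2 - 2·t - 4. La derivada de la posición da la velocidad: v(t) = -9·t^2 - 10·t - 2. Usando v(t) = -9·t^2 - 10·t - 2 y sustituyendo t = 3, encontramos v = -113.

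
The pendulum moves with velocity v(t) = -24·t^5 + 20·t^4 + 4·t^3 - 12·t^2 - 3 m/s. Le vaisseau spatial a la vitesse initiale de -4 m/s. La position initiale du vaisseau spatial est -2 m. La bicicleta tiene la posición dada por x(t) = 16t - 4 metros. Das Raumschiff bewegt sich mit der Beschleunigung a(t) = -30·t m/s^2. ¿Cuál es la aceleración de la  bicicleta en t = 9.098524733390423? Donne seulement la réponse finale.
En t = 9.098524733390423, a = 0.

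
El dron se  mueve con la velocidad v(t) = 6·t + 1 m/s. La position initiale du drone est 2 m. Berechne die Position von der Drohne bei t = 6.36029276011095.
Um dies zu lösen, müssen wir 1 Integral unserer Gleichung für die Geschwindigkeit v(t) = 6·t + 1 finden. Das Integral von der Geschwindigkeit ist die Position. Mit x(0) = 2 erhalten wir x(t) = 3·t^2 + t + 2. Wir haben die Position x(t) = 3·t^2 + t + 2. Durch Einsetzen von t = 6.36029276011095: x(6.36029276011095) = 129.720264743070.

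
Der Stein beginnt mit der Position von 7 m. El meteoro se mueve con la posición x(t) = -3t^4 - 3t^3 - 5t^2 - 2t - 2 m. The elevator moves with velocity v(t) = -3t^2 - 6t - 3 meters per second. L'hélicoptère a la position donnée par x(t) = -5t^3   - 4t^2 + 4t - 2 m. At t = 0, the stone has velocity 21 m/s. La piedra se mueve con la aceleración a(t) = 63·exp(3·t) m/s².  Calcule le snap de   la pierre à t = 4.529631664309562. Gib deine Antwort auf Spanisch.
Para resolver esto, necesitamos tomar 2 derivadas de nuestra ecuación de la aceleración a(t) = 63·exp(3·t). La derivada de la aceleración da la sacudida: j(t) = 189·exp(3·t). Tomando d/dt de j(t), encontramos s(t) = 567·exp(3·t). De la ecuación del snap s(t) = 567·exp(3·t), sustituimos t = 4.529631664309562 para obtener s = 452027825.461133.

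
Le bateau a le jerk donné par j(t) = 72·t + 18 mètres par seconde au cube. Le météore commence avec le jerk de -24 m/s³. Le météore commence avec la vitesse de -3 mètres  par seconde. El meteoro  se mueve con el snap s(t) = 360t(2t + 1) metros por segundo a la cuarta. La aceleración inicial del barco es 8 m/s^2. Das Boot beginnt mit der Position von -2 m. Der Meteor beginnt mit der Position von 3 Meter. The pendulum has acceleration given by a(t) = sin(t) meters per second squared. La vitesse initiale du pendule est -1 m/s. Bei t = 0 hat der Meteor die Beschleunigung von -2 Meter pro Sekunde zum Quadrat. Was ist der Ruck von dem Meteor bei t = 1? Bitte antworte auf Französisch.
En partant du snap s(t) = 360·t·(2·t + 1), nous prenons 1 primitive. La primitive du snap, avec j(0) = -24, donne le jerk: j(t) = 240·t^3 + 180·t^2 - 24. De l'équation du jerk j(t) = 240·t^3 + 180·t^2 - 24, nous substituons t = 1 pour obtenir j = 396.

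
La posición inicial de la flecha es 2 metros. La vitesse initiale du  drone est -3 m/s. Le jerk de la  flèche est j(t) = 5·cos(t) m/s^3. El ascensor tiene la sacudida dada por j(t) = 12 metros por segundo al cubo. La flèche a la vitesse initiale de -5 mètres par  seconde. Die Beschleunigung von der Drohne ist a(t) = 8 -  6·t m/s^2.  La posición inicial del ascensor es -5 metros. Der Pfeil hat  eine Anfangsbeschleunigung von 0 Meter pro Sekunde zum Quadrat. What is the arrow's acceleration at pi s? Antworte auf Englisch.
We must find the antiderivative of our jerk equation j(t) = 5·cos(t) 1 time. Integrating jerk and using the initial condition a(0) = 0, we get a(t) = 5·sin(t). Using a(t) = 5·sin(t) and substituting t = pi, we find a = 0.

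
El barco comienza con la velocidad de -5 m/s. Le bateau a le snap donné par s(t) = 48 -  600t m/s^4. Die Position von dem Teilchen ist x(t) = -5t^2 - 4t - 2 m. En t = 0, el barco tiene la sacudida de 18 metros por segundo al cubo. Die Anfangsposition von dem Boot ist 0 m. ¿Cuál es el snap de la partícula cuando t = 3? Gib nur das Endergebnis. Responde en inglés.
The snap at t = 3 is s = 0.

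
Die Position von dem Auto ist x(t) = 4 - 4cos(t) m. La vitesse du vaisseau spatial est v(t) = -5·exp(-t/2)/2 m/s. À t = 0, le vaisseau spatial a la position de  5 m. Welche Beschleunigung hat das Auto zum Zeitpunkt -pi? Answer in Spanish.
Partiendo de la posición x(t) = 4 - 4·cos(t), tomamos 2 derivadas. Derivando la posición, obtenemos la velocidad: v(t) = 4·sin(t). Tomando d/dt de v(t), encontramos a(t) = 4·cos(t). Tenemos la aceleración a(t) = 4·cos(t). Sustituyendo t = -pi: a(-pi) = -4.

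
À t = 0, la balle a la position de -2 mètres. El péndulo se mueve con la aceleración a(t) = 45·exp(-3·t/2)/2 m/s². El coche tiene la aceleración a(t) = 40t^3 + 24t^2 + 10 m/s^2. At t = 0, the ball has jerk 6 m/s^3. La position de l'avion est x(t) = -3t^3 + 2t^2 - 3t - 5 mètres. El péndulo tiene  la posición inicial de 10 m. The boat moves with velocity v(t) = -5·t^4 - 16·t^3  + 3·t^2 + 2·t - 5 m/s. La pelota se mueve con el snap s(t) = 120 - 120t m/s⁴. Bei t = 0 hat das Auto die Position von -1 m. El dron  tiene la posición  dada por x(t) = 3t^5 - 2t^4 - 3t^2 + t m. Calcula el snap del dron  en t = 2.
Para resolver esto, necesitamos tomar 4 derivadas de nuestra ecuación de la posición x(t) = 3·t^5 - 2·t^4 - 3·t^2 + t. La derivada de la posición da la velocidad: v(t) = 15·t^4 - 8·t^3 - 6·t + 1. Tomando d/dt de v(t), encontramos a(t) = 60·t^3 - 24·t^2 - 6. Derivando la aceleración, obtenemos la sacudida: j(t) = 180·t^2 - 48·t. Derivando la sacudida, obtenemos el snap: s(t) = 360·t - 48. Usando s(t) = 360·t - 48 y sustituyendo t = 2, encontramos s = 672.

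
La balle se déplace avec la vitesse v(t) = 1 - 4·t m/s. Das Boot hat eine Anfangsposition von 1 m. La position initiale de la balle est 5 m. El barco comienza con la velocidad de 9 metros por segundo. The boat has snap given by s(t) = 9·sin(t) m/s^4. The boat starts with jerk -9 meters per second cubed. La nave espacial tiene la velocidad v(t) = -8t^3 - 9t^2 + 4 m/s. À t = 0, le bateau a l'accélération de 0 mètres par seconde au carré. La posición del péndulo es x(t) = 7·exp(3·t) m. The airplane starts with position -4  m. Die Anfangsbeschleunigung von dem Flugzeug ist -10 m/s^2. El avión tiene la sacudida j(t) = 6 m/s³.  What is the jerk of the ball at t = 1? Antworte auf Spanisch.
Para resolver esto, necesitamos tomar 2 derivadas de nuestra ecuación de la velocidad v(t) = 1 - 4·t. La derivada de la velocidad da la aceleración: a(t) = -4. La derivada de la aceleración da la sacudida: j(t) = 0. De la ecuación de la sacudida j(t) = 0, sustituimos t = 1 para obtener j = 0.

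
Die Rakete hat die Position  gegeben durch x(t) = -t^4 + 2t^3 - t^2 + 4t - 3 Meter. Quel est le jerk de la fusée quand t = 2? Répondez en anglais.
To solve this, we need to take 3 derivatives of our position equation x(t) = -t^4 + 2·t^3 - t^2 + 4·t - 3. The derivative of position gives velocity: v(t) = -4·t^3 + 6·t^2 - 2·t + 4. The derivative of velocity gives acceleration: a(t) = -12·t^2 + 12·t - 2. Taking d/dt of a(t), we find j(t) = 12 - 24·t. We have jerk j(t) = 12 - 24·t. Substituting t = 2: j(2) = -36.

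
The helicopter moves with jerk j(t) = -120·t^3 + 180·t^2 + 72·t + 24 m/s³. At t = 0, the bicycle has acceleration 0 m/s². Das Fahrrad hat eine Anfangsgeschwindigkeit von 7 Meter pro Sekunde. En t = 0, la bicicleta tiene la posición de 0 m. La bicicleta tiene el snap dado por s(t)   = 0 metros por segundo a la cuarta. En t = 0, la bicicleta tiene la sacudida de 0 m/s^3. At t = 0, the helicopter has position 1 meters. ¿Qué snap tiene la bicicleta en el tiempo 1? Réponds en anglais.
We have snap s(t) = 0. Substituting t = 1: s(1) = 0.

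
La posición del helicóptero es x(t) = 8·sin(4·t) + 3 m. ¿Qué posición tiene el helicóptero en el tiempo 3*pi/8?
De la ecuación de la posición x(t) = 8·sin(4·t) + 3, sustituimos t = 3*pi/8 para obtener x = -5.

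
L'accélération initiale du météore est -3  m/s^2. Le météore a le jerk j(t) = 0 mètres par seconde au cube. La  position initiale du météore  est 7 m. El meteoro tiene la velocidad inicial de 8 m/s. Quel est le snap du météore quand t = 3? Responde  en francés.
Pour résoudre ceci, nous devons prendre 1 dérivée de notre équation du jerk j(t) = 0. En prenant d/dt de j(t), nous trouvons s(t) = 0. De l'équation du snap s(t) = 0, nous substituons t = 3 pour obtenir s = 0.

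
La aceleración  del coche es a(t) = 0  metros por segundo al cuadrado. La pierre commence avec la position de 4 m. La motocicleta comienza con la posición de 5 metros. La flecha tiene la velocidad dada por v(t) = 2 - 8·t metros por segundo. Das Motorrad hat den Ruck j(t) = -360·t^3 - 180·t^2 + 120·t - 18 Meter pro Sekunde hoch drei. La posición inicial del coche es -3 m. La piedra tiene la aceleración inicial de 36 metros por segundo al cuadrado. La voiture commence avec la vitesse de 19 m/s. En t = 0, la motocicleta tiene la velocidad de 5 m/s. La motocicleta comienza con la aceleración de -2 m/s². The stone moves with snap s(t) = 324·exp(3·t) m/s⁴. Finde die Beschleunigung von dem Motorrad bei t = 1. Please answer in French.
Pour résoudre ceci, nous devons prendre 1 primitive de notre équation du jerk j(t) = -360·t^3 - 180·t^2 + 120·t - 18. La primitive du jerk est l'accélération. En utilisant a(0) = -2, nous obtenons a(t) = -90·t^4 - 60·t^3 + 60·t^2 - 18·t - 2. Nous avons l'accélération a(t) = -90·t^4 - 60·t^3 + 60·t^2 - 18·t - 2. En substituant t = 1: a(1) = -110.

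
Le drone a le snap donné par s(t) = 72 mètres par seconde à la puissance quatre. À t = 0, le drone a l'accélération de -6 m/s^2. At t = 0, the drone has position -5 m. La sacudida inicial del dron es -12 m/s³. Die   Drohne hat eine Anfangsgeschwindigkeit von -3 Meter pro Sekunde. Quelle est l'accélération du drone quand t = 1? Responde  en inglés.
Starting from snap s(t) = 72, we take 2 antiderivatives. The integral of snap is jerk. Using j(0) = -12, we get j(t) = 72·t - 12. The antiderivative of jerk is acceleration. Using a(0) = -6, we get a(t) = 36·t^2 - 12·t - 6. We have acceleration a(t) = 36·t^2 - 12·t - 6. Substituting t = 1: a(1) = 18.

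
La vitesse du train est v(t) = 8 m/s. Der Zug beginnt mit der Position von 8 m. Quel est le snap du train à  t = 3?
En partant de la vitesse v(t) = 8, nous prenons 3 dérivées. La dérivée de la vitesse donne l'accélération: a(t) = 0. La dérivée de l'accélération donne le jerk: j(t) = 0. La dérivée du jerk donne le snap: s(t) = 0. En utilisant s(t) = 0 et en substituant t = 3, nous trouvons s = 0.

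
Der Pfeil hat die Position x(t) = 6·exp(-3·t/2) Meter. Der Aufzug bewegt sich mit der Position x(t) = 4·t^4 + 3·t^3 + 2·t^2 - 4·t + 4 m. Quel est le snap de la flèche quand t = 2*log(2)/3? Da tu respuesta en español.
Partiendo de la posición x(t) = 6·exp(-3·t/2), tomamos 4 derivadas. Tomando d/dt de x(t), encontramos v(t) = -9·exp(-3·t/2). La derivada de la velocidad da la aceleración: a(t) = 27·exp(-3·t/2)/2. Derivando la aceleración, obtenemos la sacudida: j(t) = -81·exp(-3·t/2)/4. La derivada de la sacudida da el snap: s(t) = 243·exp(-3·t/2)/8. Usando s(t) = 243·exp(-3·t/2)/8 y sustituyendo t = 2*log(2)/3, encontramos s = 243/16.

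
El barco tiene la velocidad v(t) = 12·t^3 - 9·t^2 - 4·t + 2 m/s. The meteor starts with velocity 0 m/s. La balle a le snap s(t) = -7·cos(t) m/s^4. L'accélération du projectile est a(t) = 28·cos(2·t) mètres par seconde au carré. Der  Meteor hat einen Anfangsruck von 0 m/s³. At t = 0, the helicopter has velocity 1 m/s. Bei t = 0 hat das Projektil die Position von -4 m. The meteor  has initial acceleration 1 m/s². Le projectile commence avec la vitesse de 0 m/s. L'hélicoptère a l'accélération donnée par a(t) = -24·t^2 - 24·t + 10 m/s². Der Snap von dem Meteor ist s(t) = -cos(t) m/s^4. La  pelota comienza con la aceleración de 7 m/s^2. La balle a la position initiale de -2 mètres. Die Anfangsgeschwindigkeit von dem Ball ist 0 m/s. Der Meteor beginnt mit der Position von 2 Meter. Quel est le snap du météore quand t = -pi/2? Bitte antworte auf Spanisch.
Tenemos el snap s(t) = -cos(t). Sustituyendo t = -pi/2: s(-pi/2) = 0.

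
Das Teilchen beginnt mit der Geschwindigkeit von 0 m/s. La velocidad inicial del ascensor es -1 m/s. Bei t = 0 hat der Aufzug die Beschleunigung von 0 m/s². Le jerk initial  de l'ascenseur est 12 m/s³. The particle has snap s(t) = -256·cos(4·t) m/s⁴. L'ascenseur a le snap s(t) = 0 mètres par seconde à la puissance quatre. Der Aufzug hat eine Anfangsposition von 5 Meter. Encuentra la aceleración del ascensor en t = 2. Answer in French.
Nous devons intégrer notre équation du snap s(t) = 0 2 fois. En prenant ∫s(t)dt et en appliquant j(0) = 12, nous trouvons j(t) = 12. La primitive du jerk est l'accélération. En utilisant a(0) = 0, nous obtenons a(t) = 12·t. De l'équation de l'accélération a(t) = 12·t, nous substituons t = 2 pour obtenir a = 24.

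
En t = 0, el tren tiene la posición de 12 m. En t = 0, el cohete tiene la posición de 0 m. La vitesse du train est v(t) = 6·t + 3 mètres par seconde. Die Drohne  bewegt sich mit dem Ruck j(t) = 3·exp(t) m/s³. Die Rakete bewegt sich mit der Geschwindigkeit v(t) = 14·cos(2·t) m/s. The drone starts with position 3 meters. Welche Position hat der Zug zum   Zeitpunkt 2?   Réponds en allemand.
Wir müssen unsere Gleichung für die Geschwindigkeit v(t) = 6·t + 3 1-mal integrieren. Durch Integration von der Geschwindigkeit und Verwendung der Anfangsbedingung x(0) = 12, erhalten wir x(t) = 3·t^2 + 3·t + 12. Wir haben die Position x(t) = 3·t^2 + 3·t + 12. Durch Einsetzen von t = 2: x(2) = 30.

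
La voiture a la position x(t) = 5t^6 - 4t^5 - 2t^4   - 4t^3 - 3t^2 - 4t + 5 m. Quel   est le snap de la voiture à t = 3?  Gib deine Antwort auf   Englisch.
Starting from position x(t) = 5·t^6 - 4·t^5 - 2·t^4 - 4·t^3 - 3·t^2 - 4·t + 5, we take 4 derivatives. Differentiating position, we get velocity: v(t) = 30·t^5 - 20·t^4 - 8·t^3 - 12·t^2 - 6·t - 4. Taking d/dt of v(t), we find a(t) = 150·t^4 - 80·t^3 - 24·t^2 - 24·t - 6. Taking d/dt of a(t), we find j(t) = 600·t^3 - 240·t^2 - 48·t - 24. Differentiating jerk, we get snap: s(t) = 1800·t^2 - 480·t - 48. From the given snap equation s(t) = 1800·t^2 - 480·t - 48, we substitute t = 3 to get s = 14712.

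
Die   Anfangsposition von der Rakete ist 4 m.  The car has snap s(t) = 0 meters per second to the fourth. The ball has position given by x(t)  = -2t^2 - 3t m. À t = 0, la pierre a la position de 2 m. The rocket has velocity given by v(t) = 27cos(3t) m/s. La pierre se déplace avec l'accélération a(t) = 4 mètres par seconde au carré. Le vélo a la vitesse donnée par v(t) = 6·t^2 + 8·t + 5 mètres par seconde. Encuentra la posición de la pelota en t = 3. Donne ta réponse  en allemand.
Wir haben die Position x(t) = -2·t^2 - 3·t. Durch Einsetzen von t = 3: x(3) = -27.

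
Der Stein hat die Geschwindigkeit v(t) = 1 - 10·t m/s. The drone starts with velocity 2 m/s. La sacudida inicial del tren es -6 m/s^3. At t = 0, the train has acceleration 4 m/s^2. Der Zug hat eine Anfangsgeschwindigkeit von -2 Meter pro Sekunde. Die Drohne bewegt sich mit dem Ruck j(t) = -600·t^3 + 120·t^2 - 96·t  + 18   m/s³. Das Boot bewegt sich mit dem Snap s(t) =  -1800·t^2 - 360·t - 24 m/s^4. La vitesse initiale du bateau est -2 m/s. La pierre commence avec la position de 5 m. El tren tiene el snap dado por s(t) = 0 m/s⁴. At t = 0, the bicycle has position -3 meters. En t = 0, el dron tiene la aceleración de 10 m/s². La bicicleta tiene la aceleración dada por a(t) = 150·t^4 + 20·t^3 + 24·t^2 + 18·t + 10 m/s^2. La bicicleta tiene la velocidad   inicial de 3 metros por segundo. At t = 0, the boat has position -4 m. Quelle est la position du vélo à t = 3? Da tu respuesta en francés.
Nous devons trouver la primitive de notre équation de l'accélération a(t) = 150·t^4 + 20·t^3 + 24·t^2 + 18·t + 10 2 fois. L'intégrale de l'accélération est la vitesse. En utilisant v(0) = 3, nous obtenons v(t) = 30·t^5 + 5·t^4 + 8·t^3 + 9·t^2 + 10·t + 3. En intégrant la vitesse et en utilisant la condition initiale x(0) = -3, nous obtenons x(t) = 5·t^6 + t^5 + 2·t^4 + 3·t^3 + 5·t^2 + 3·t - 3. En utilisant x(t) = 5·t^6 + t^5 + 2·t^4 + 3·t^3 + 5·t^2 + 3·t - 3 et en substituant t = 3, nous trouvons x = 4182.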